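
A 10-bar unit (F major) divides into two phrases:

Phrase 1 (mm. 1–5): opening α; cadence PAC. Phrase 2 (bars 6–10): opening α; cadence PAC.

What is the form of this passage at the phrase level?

Both phrases have the same opening (α) and the same cadence (perfect authentic cadence): the second is a restatement, not a consequent, so this is a repeated phrase rather than a period.

repeated phrase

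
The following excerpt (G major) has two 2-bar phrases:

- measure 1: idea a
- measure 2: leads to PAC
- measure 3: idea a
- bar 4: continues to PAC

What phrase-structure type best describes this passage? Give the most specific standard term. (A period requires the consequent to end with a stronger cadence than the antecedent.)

repeated phrase

Both phrases have the same opening (a) and the same cadence (perfect authentic cadence): the second is a restatement, not a consequent, so this is a repeated phrase rather than a period.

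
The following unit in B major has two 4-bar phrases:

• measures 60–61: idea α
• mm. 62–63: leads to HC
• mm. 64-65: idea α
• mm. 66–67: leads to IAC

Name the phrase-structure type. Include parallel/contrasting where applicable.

Phrase 1 ends with a half cadence (weaker) and phrase 2 with an imperfect authentic cadence (stronger): antecedent + consequent = a period.
The two phrases open with the same material (α / α), so the period is parallel.

parallel period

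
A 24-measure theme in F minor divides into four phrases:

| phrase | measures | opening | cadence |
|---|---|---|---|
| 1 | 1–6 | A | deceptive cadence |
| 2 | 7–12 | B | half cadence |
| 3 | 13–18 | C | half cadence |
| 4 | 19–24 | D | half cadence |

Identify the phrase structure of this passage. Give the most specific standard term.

phrase group

Phrase 4 ends with a half cadence, no stronger than phrase 2's half cadence, so the four phrases do not form a double period; nor do phrases 3–4 duplicate 1–2, so it is not a repeated period. With no phrase reaching a conclusive cadence, the passage is a phrase group.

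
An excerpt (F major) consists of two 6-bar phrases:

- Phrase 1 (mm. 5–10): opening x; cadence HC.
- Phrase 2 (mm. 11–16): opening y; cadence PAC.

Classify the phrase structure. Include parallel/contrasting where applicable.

contrasting period

Phrase 1 ends with a half cadence (weaker) and phrase 2 with a perfect authentic cadence (stronger): antecedent + consequent = a period.
The two phrases open with different material (x / y), so the period is contrasting.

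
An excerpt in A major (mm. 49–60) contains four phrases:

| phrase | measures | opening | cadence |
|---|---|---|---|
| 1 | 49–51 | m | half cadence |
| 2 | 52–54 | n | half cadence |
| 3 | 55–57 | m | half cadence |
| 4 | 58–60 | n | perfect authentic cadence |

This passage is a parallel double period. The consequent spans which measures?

In a double period the four phrases pair into a large antecedent (phrases 1–2, ending half cadence) and a large consequent (phrases 3–4, ending perfect authentic cadence). The consequent spans mm. 55–60.

measures 55–60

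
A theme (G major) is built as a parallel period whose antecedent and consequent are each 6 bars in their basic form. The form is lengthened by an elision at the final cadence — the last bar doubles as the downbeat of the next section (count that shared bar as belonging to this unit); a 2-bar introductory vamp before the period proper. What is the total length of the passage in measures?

Basic parallel period: 6 + 6 = 12 bars.
12 (basic form) + 2 (introduction) = 14.
The elision shares a bar with the next section but does not change this unit's count.

14 measures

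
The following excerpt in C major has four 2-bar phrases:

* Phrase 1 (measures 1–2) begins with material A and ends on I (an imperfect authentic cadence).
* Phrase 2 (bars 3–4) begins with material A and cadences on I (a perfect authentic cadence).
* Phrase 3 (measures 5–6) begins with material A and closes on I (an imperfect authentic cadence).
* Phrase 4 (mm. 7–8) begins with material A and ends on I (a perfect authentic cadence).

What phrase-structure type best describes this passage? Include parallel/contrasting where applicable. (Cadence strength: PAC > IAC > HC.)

repeated period

The cadence pattern IAC–PAC–IAC–PAC is weak–strong twice, and phrases 3–4 restate phrases 1–2: a period heard twice, not a double period (which would end weakly at phrase 2).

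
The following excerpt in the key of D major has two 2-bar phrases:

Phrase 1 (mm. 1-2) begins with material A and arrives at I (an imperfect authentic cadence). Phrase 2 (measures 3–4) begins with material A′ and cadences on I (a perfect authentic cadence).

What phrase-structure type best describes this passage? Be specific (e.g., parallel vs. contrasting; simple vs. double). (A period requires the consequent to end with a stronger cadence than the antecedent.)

Phrase 1 ends with an imperfect authentic cadence (weaker) and phrase 2 with a perfect authentic cadence (stronger): antecedent + consequent = a period.
The two phrases open with the same material (A / A′), so the period is parallel.

parallel period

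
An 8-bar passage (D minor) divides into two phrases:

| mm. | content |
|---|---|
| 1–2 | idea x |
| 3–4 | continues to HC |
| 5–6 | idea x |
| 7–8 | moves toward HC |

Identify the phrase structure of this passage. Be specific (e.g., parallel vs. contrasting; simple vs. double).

repeated phrase

Both phrases have the same opening (x) and the same cadence (half cadence): the second is a restatement, not a consequent, so this is a repeated phrase rather than a period.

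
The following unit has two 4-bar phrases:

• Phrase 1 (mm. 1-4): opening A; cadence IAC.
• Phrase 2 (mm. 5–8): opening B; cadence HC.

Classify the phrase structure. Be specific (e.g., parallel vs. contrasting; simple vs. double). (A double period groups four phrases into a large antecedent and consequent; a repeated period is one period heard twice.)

The second phrase closes with a half cadence, which is not stronger than the first phrase's imperfect authentic cadence; without a weak→strong cadential pair there is no antecedent–consequent relationship, so this is a phrase group rather than a period.

phrase group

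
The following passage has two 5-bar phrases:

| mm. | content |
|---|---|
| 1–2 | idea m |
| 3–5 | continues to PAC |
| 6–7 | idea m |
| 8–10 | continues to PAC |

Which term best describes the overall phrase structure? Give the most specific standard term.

Both phrases have the same opening (m) and the same cadence (perfect authentic cadence): the second is a restatement, not a consequent, so this is a repeated phrase rather than a period.

repeated phrase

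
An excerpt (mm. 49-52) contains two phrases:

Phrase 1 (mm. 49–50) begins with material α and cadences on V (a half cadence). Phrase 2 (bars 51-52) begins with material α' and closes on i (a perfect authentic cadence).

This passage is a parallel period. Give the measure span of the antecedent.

measures 49–50

The antecedent is the phrase ending with the weaker cadence (half cadence, phrase 1) and the consequent the one ending more conclusively (perfect authentic cadence, phrase 2); the antecedent is mm. 49–50.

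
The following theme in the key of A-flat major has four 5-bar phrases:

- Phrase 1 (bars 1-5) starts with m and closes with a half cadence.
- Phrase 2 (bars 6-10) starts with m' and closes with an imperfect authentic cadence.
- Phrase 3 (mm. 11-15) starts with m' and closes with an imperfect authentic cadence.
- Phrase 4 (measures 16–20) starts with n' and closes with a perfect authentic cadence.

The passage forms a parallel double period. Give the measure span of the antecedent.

measures 1–10

In a double period the four phrases pair into a large antecedent (phrases 1–2, ending imperfect authentic cadence) and a large consequent (phrases 3–4, ending perfect authentic cadence). The antecedent spans mm. 1–10.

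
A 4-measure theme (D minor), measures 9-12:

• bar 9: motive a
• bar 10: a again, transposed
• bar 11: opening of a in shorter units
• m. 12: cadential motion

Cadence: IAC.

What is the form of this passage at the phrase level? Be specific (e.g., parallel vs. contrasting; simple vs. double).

sentence

Basic idea (bar 9) + its repetition (m. 10) form the presentation; fragmentation and cadence (bars 11–12) form the continuation — the 4-bar whole is a sentence.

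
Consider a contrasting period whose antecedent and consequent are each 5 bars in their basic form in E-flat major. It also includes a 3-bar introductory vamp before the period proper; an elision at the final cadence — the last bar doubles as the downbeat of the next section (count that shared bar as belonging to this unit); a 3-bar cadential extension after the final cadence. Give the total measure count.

Basic contrasting period: 5 + 5 = 10 bars.
10 (basic form) + 3 (introduction) + 3 (cadential extension) = 16.
The elision shares a bar with the next section but does not change this unit's count.

16 measures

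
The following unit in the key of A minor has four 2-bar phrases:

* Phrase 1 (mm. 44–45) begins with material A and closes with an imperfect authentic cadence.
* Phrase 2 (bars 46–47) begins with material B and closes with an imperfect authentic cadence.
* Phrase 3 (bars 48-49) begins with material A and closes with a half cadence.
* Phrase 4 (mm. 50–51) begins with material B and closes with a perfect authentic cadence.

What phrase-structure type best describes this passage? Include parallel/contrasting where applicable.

Four phrases in two halves: the first half (measures 44–47) ends with an imperfect authentic cadence, the second (bars 48-51) with a perfect authentic cadence — a large antecedent–consequent pair, i.e. a double period.
Phrase 3 begins with the same material as phrase 1, making it parallel.

parallel double period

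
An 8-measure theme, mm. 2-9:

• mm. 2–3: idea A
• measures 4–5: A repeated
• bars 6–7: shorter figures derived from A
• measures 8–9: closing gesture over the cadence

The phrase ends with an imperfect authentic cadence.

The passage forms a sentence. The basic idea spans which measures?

The presentation of a sentence is the basic idea (mm. 2-3) plus its repetition (mm. 4-5); the basic idea is therefore mm. 2-3.

measures 2–3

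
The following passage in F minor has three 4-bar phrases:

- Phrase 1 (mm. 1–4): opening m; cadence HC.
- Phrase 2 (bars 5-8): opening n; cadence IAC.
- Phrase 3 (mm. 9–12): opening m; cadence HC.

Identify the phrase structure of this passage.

phrase group

The final phrase closes with a half cadence, which is not stronger than the preceding imperfect authentic cadence; the 3 phrases lack an overall antecedent–consequent design and so form a phrase group.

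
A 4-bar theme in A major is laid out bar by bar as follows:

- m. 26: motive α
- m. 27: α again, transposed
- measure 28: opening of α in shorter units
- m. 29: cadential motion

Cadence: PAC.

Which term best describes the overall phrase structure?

Basic idea (m. 26) + its repetition (m. 27) form the presentation; fragmentation and cadence (measures 28–29) form the continuation — the 4-bar whole is a sentence.

sentence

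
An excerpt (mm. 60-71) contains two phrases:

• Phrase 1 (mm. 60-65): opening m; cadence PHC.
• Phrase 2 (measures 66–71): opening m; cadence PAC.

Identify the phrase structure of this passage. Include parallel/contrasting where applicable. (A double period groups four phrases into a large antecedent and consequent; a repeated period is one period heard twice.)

parallel period

Phrase 1 ends with a Phrygian half cadence (weaker) and phrase 2 with a perfect authentic cadence (stronger): antecedent + consequent = a period.
The two phrases open with the same material (m / m), so the period is parallel.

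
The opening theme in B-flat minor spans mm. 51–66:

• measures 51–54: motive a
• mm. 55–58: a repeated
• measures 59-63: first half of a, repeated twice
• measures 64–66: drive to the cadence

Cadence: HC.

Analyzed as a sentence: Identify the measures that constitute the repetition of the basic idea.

The presentation of a sentence is the basic idea (mm. 51–54) plus its repetition (mm. 55–58); the repetition of the basic idea is therefore mm. 55-58.

measures 55–58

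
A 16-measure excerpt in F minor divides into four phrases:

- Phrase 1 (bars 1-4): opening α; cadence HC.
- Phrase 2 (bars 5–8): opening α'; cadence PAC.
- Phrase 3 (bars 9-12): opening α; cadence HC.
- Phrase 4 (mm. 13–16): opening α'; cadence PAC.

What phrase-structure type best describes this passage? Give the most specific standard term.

The cadence pattern HC–PAC–HC–PAC is weak–strong twice, and phrases 3–4 restate phrases 1–2: a period heard twice, not a double period (which would end weakly at phrase 2).

repeated period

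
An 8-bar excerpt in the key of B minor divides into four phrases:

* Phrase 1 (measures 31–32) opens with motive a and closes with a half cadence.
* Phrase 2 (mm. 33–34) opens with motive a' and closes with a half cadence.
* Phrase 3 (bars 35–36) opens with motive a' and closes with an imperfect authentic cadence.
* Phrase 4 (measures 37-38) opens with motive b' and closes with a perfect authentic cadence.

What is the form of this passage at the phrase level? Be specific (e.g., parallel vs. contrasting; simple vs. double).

Four phrases in two halves: the first half (mm. 31–34) ends with a half cadence, the second (measures 35–38) with a perfect authentic cadence — a large antecedent–consequent pair, i.e. a double period.
Phrase 3 begins with the same material as phrase 1, making it parallel.

parallel double period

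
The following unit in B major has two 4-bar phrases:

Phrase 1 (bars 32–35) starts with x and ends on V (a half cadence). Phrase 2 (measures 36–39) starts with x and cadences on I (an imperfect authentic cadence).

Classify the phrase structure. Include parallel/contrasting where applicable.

Phrase 1 ends with a half cadence (weaker) and phrase 2 with an imperfect authentic cadence (stronger): antecedent + consequent = a period.
The two phrases open with the same material (x / x), so the period is parallel.

parallel period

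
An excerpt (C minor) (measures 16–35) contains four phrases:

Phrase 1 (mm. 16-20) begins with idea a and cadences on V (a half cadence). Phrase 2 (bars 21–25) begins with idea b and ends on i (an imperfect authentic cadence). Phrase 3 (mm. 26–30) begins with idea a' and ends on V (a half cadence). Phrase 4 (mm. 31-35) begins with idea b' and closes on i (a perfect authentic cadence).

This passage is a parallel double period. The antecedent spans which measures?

measures 16–25

In a double period the four phrases pair into a large antecedent (phrases 1–2, ending imperfect authentic cadence) and a large consequent (phrases 3–4, ending perfect authentic cadence). The antecedent spans mm. 16–25.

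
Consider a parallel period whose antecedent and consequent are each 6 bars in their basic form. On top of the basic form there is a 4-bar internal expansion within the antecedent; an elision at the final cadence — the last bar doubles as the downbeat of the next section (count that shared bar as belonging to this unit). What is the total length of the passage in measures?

Basic parallel period: 6 + 6 = 12 bars.
12 (basic form) + 4 (internal expansion) = 16.
The elision shares a bar with the next section but does not change this unit's count.

16 measures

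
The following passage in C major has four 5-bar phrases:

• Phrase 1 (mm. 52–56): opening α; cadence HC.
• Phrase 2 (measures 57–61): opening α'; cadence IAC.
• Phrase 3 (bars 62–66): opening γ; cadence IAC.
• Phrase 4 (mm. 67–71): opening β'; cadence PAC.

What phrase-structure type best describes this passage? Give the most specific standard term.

Four phrases in two halves: the first half (mm. 52-61) ends with an imperfect authentic cadence, the second (mm. 62–71) with a perfect authentic cadence — a large antecedent–consequent pair, i.e. a double period.
Phrase 3 begins with different material from phrase 1, making it contrasting.

contrasting double period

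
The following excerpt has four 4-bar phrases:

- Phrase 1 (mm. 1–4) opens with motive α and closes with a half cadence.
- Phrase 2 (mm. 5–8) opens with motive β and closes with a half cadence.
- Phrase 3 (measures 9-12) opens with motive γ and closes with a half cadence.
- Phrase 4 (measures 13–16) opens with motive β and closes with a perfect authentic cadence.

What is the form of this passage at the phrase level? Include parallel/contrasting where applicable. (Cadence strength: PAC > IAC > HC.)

contrasting double period

Four phrases in two halves: the first half (mm. 1-8) ends with a half cadence, the second (mm. 9–16) with a perfect authentic cadence — a large antecedent–consequent pair, i.e. a double period.
Phrase 3 begins with different material from phrase 1, making it contrasting.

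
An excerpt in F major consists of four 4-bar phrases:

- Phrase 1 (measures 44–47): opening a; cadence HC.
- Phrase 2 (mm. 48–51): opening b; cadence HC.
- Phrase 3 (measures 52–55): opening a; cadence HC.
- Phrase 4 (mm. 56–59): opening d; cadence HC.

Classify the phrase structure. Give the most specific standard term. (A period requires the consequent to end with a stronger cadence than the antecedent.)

phrase group

Phrase 4 ends with a half cadence, no stronger than phrase 2's half cadence, so the four phrases do not form a double period; nor do phrases 3–4 duplicate 1–2, so it is not a repeated period. With no phrase reaching a conclusive cadence, the passage is a phrase group.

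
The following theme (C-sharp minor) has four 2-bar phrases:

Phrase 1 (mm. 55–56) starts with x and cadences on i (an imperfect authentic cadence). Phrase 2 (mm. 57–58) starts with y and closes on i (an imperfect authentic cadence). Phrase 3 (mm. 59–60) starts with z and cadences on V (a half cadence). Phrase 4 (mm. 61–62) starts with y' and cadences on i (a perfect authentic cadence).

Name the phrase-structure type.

contrasting double period

Four phrases in two halves: the first half (mm. 55-58) ends with an imperfect authentic cadence, the second (mm. 59-62) with a perfect authentic cadence — a large antecedent–consequent pair, i.e. a double period.
Phrase 3 begins with different material from phrase 1, making it contrasting.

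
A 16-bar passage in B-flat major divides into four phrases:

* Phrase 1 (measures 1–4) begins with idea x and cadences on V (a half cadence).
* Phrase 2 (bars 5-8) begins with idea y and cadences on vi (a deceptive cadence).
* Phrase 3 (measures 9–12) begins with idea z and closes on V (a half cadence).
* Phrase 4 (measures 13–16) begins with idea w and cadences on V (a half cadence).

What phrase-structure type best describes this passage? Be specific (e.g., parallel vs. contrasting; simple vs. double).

Phrase 4 ends with a half cadence, no stronger than phrase 2's deceptive cadence, so the four phrases do not form a double period; nor do phrases 3–4 duplicate 1–2, so it is not a repeated period. With no phrase reaching a conclusive cadence, the passage is a phrase group.

phrase group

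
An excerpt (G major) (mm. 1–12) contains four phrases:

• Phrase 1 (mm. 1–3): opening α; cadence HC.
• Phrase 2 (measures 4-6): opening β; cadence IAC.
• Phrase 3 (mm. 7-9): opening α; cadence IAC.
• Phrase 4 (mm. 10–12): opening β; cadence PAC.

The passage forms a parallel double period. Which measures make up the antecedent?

measures 1–6

In a double period the first pair of phrases (ending imperfect authentic cadence) is the large antecedent and the second pair (ending perfect authentic cadence) is the large consequent; the antecedent is measures 1–6.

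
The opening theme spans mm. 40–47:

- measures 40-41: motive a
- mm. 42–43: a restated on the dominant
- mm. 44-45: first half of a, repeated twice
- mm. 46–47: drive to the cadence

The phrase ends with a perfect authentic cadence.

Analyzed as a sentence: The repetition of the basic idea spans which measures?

The presentation of a sentence is the basic idea (measures 40-41) plus its repetition (measures 42-43); the repetition of the basic idea is therefore mm. 42–43.

measures 42–43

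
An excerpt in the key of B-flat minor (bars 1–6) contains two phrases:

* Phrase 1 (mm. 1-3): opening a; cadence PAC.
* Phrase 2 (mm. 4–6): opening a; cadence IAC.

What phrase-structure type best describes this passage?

The second phrase closes with an imperfect authentic cadence, which is not stronger than the first phrase's perfect authentic cadence; without a weak→strong cadential pair there is no antecedent–consequent relationship, so this is a phrase group rather than a period.

phrase group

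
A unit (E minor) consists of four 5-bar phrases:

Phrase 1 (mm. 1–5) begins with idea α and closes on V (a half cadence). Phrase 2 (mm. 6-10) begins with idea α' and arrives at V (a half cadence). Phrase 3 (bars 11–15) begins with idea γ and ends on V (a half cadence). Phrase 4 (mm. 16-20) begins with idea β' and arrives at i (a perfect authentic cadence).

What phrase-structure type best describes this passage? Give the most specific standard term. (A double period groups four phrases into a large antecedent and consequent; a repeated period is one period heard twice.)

contrasting double period

Four phrases in two halves: the first half (measures 1–10) ends with a half cadence, the second (mm. 11-20) with a perfect authentic cadence — a large antecedent–consequent pair, i.e. a double period.
Phrase 3 begins with different material from phrase 1, making it contrasting.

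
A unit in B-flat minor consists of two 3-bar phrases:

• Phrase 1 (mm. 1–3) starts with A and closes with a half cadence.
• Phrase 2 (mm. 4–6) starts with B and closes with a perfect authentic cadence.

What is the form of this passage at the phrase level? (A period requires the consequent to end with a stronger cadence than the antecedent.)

Phrase 1 ends with a half cadence (weaker) and phrase 2 with a perfect authentic cadence (stronger): antecedent + consequent = a period.
The two phrases open with different material (A / B), so the period is contrasting.

contrasting period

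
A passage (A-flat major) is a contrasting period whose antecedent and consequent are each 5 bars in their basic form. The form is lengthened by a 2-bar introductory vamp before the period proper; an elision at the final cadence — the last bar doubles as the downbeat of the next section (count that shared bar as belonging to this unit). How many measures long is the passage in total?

Basic contrasting period: 5 + 5 = 10 bars.
10 (basic form) + 2 (introduction) = 12.
The elision shares a bar with the next section but does not change this unit's count.

12 measures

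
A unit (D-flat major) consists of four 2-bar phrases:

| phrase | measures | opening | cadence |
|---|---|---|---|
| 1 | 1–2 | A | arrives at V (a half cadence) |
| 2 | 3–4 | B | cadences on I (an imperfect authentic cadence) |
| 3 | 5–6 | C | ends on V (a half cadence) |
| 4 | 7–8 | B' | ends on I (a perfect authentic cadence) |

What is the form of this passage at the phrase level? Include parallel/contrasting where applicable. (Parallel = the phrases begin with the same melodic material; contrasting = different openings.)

contrasting double period

Four phrases in two halves: the first half (bars 1–4) ends with an imperfect authentic cadence, the second (mm. 5-8) with a perfect authentic cadence — a large antecedent–consequent pair, i.e. a double period.
Phrase 3 begins with different material from phrase 1, making it contrasting.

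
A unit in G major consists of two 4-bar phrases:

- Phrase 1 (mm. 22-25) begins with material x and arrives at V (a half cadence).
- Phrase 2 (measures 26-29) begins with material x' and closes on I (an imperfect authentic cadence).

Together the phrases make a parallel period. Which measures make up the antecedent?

measures 22–25

The phrase ending with the weaker cadence (half cadence) is the antecedent; the one ending more conclusively (imperfect authentic cadence) is the consequent. The antecedent is measures 22–25.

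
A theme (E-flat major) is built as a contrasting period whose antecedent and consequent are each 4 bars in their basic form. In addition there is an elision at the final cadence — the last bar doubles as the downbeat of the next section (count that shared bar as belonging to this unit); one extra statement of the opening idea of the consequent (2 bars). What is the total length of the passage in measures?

10 measures

Basic contrasting period: 4 + 4 = 8 bars.
8 (basic form) + 2 (extra statement) = 10.
The elision shares a bar with the next section but does not change this unit's count.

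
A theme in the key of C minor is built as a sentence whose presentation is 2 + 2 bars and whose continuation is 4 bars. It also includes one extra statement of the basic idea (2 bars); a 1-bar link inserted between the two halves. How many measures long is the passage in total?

Basic sentence: 2 + 2 + 4 = 8 bars.
8 (basic form) + 2 (extra statement) + 1 (link) = 11.

11 measures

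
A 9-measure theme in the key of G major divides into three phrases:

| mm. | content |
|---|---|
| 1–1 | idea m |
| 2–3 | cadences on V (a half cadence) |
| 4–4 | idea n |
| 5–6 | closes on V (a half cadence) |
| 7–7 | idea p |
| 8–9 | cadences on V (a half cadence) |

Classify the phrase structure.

phrase group

The final phrase closes with a half cadence, which is not stronger than the preceding half cadence; the 3 phrases lack an overall antecedent–consequent design and so form a phrase group.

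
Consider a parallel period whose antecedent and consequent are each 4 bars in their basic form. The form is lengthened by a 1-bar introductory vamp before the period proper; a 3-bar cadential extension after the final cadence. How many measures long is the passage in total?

12 measures

Basic parallel period: 4 + 4 = 8 bars.
8 (basic form) + 1 (introduction) + 3 (cadential extension) = 12.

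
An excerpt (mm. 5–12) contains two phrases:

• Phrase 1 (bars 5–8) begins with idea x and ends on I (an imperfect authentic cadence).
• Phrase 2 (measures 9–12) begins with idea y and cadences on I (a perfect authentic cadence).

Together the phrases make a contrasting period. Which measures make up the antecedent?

The phrase ending with the weaker cadence (imperfect authentic cadence) is the antecedent; the one ending more conclusively (perfect authentic cadence) is the consequent. The antecedent is measures 5–8.

measures 5–8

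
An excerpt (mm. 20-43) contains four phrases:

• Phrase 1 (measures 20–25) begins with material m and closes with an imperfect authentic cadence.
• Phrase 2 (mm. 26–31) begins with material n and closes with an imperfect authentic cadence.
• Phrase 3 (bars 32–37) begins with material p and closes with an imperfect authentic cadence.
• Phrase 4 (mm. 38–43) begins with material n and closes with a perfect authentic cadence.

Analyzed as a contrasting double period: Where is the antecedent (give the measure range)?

In a double period the four phrases pair into a large antecedent (phrases 1–2, ending imperfect authentic cadence) and a large consequent (phrases 3–4, ending perfect authentic cadence). The antecedent spans bars 20–31.

measures 20–31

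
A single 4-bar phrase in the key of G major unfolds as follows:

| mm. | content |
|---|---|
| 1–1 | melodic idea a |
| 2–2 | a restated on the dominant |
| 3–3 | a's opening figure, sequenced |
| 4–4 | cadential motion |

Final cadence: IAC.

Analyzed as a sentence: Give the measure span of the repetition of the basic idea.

measures 2–2

The presentation of a sentence is the basic idea (m. 1) plus its repetition (m. 2); the repetition of the basic idea is therefore bar 2.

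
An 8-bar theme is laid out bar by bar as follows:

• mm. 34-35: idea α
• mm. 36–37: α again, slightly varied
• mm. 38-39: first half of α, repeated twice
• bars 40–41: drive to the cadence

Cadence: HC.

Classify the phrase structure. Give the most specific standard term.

Basic idea (mm. 34–35) + its repetition (mm. 36–37) form the presentation; fragmentation and cadence (mm. 38-41) form the continuation — the 8-bar whole is a sentence.

sentence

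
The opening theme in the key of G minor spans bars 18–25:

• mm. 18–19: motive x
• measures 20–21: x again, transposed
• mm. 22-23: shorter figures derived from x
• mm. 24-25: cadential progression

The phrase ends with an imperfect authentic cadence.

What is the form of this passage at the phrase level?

sentence

Basic idea (mm. 18–19) + its repetition (mm. 20-21) form the presentation; fragmentation and cadence (bars 22-25) form the continuation — the 8-bar whole is a sentence.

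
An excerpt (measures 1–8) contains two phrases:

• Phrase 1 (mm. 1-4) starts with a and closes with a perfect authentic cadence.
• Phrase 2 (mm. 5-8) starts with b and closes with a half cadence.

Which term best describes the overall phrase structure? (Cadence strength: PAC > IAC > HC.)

phrase group

The second phrase closes with a half cadence, which is not stronger than the first phrase's perfect authentic cadence; without a weak→strong cadential pair there is no antecedent–consequent relationship, so this is a phrase group rather than a period.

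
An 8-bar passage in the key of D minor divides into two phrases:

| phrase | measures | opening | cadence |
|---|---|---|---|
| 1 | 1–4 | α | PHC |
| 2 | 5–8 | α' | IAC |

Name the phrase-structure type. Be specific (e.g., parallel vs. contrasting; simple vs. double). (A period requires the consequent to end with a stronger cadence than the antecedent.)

Phrase 1 ends with a Phrygian half cadence (weaker) and phrase 2 with an imperfect authentic cadence (stronger): antecedent + consequent = a period.
The two phrases open with the same material (α / α'), so the period is parallel.

parallel period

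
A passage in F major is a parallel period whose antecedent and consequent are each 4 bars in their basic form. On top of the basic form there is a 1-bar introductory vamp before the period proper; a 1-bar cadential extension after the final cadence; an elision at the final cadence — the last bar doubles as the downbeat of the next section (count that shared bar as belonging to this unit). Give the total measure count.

10 measures

Basic parallel period: 4 + 4 = 8 bars.
8 (basic form) + 1 (introduction) + 1 (cadential extension) = 10.
The elision shares a bar with the next section but does not change this unit's count.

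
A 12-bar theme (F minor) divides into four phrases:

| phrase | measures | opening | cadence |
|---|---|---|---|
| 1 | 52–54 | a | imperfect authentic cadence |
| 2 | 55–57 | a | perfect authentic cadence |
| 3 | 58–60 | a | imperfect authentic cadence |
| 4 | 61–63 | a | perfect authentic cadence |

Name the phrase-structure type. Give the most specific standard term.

repeated period

The cadence pattern IAC–PAC–IAC–PAC is weak–strong twice, and phrases 3–4 restate phrases 1–2: a period heard twice, not a double period (which would end weakly at phrase 2).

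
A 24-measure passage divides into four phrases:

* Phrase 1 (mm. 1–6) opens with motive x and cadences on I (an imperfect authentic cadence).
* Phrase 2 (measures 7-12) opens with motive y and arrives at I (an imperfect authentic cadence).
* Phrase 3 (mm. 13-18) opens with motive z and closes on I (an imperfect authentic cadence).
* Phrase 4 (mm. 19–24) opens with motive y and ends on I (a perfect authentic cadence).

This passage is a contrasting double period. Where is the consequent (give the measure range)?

measures 13–24

In a double period the four phrases pair into a large antecedent (phrases 1–2, ending imperfect authentic cadence) and a large consequent (phrases 3–4, ending perfect authentic cadence). The consequent spans measures 13-24.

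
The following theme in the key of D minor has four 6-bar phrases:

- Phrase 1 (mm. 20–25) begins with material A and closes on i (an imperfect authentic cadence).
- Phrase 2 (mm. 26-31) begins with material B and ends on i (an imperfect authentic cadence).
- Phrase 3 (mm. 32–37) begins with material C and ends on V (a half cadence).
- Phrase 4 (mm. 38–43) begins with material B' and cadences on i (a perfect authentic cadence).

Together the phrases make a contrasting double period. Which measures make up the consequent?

measures 32–43

In a double period the first pair of phrases (ending imperfect authentic cadence) is the large antecedent and the second pair (ending perfect authentic cadence) is the large consequent; the consequent is measures 32–43.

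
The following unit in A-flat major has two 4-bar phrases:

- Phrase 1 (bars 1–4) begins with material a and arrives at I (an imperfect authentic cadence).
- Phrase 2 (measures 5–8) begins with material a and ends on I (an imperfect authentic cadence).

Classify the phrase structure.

Both phrases have the same opening (a) and the same cadence (imperfect authentic cadence): the second is a restatement, not a consequent, so this is a repeated phrase rather than a period.

repeated phrase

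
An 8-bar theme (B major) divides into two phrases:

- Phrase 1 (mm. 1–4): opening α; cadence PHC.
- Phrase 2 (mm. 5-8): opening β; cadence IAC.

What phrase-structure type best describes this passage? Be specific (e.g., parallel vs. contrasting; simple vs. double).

Phrase 1 ends with a Phrygian half cadence (weaker) and phrase 2 with an imperfect authentic cadence (stronger): antecedent + consequent = a period.
The two phrases open with different material (α / β), so the period is contrasting.

contrasting period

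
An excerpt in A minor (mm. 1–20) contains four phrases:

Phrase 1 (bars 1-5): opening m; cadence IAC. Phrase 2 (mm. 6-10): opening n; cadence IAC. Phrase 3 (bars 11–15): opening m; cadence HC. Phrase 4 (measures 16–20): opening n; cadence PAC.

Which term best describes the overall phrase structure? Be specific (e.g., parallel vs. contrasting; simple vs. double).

parallel double period

Four phrases in two halves: the first half (bars 1–10) ends with an imperfect authentic cadence, the second (mm. 11–20) with a perfect authentic cadence — a large antecedent–consequent pair, i.e. a double period.
Phrase 3 begins with the same material as phrase 1, making it parallel.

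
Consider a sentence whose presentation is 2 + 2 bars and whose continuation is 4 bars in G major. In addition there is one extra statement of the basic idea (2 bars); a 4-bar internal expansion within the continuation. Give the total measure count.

14 measures

Basic sentence: 2 + 2 + 4 = 8 bars.
8 (basic form) + 2 (extra statement) + 4 (internal expansion) = 14.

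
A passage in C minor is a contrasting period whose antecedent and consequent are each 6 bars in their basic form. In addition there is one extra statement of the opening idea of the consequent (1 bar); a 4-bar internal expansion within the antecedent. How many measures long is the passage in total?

17 measures

Basic contrasting period: 6 + 6 = 12 bars.
12 (basic form) + 1 (extra statement) + 4 (internal expansion) = 17.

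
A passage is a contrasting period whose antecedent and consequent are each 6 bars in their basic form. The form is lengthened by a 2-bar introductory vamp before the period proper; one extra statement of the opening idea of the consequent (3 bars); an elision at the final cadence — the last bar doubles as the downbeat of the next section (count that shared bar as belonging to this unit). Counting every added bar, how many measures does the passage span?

Basic contrasting period: 6 + 6 = 12 bars.
12 (basic form) + 2 (introduction) + 3 (extra statement) = 17.
The elision shares a bar with the next section but does not change this unit's count.

17 measures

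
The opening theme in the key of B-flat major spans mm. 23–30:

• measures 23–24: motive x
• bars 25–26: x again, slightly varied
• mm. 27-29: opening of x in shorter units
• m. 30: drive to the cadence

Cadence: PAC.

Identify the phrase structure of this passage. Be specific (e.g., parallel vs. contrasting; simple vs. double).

Basic idea (mm. 23-24) + its repetition (bars 25–26) form the presentation; fragmentation and cadence (bars 27–30) form the continuation — the 8-bar whole is a sentence.

sentence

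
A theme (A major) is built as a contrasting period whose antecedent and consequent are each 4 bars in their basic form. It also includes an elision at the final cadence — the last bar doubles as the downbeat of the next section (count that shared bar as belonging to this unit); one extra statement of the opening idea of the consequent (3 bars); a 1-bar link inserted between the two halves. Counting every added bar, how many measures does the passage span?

Basic contrasting period: 4 + 4 = 8 bars.
8 (basic form) + 3 (extra statement) + 1 (link) = 12.
The elision shares a bar with the next section but does not change this unit's count.

12 measures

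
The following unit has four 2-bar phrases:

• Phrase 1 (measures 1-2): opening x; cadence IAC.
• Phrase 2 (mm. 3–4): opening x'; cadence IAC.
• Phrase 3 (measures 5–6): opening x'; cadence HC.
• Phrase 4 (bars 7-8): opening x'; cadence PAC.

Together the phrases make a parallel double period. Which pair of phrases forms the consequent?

phrases 3 and 4

In a double period the first pair of phrases (ending imperfect authentic cadence) is the large antecedent and the second pair (ending perfect authentic cadence) is the large consequent; the consequent is phrases 3 and 4.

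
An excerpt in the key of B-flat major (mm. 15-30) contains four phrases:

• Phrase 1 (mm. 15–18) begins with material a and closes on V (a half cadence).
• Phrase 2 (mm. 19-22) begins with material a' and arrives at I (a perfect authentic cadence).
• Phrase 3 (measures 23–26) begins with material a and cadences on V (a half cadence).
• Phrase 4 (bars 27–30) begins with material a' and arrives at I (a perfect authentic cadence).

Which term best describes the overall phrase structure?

The cadence pattern HC–PAC–HC–PAC is weak–strong twice, and phrases 3–4 restate phrases 1–2: a period heard twice, not a double period (which would end weakly at phrase 2).

repeated period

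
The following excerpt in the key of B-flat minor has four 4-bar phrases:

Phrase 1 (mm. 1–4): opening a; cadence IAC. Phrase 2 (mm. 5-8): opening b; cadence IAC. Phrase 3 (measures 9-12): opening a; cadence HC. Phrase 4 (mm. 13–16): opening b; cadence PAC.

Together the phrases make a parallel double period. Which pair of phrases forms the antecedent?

phrases 1 and 2

In a double period the first pair of phrases (ending imperfect authentic cadence) is the large antecedent and the second pair (ending perfect authentic cadence) is the large consequent; the antecedent is phrases 1 and 2.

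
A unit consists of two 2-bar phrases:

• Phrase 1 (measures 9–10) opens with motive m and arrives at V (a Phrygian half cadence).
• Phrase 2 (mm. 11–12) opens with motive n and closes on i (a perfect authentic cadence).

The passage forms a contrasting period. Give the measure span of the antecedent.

The antecedent is the phrase ending with the weaker cadence (Phrygian half cadence, phrase 1) and the consequent the one ending more conclusively (perfect authentic cadence, phrase 2); the antecedent is mm. 9–10.

measures 9–10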